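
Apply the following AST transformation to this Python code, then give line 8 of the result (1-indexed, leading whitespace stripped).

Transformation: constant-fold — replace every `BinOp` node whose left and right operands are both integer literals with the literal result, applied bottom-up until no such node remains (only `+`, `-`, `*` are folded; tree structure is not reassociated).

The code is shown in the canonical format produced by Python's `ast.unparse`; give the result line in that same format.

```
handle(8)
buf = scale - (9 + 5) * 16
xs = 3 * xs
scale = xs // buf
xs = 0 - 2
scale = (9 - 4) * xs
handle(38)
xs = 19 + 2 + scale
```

Transformed code:
handle(8)
buf = scale - 224
xs = 3 * xs
scale = xs // buf
xs = -2
scale = 5 * xs
handle(38)
xs = 21 + scale

xs = 21 + scale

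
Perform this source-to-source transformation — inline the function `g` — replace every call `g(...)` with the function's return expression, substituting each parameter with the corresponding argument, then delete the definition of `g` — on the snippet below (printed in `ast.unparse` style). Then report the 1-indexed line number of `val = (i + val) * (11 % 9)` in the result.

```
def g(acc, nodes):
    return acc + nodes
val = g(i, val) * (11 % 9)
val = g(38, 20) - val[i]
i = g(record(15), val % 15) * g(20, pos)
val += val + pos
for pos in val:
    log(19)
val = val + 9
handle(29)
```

Transformed code:
val = (i + val) * (11 % 9)
val = 38 + 20 - val[i]
i = (record(15) + val % 15) * (20 + pos)
val += val + pos
for pos in val:
    log(19)
val = val + 9
handle(29)

1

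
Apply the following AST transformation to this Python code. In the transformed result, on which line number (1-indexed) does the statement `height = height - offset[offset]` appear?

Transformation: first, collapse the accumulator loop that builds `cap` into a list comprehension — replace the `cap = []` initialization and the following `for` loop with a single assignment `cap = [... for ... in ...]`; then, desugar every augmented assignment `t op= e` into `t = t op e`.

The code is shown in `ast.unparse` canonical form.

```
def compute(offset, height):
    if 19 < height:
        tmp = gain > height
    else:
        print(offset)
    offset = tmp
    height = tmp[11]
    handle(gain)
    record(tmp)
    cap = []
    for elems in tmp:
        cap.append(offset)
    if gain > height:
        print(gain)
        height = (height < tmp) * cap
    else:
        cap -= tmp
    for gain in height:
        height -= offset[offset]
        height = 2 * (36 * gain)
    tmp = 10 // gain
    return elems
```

Transformed code:
def compute(offset, height):
    if 19 < height:
        tmp = gain > height
    else:
        print(offset)
    offset = tmp
    height = tmp[11]
    handle(gain)
    record(tmp)
    cap = [offset for elems in tmp]
    if gain > height:
        print(gain)
        height = (height < tmp) * cap
    else:
        cap = cap - tmp
    for gain in height:
        height = height - offset[offset]
        height = 2 * (36 * gain)
    tmp = 10 // gain
    return elems

17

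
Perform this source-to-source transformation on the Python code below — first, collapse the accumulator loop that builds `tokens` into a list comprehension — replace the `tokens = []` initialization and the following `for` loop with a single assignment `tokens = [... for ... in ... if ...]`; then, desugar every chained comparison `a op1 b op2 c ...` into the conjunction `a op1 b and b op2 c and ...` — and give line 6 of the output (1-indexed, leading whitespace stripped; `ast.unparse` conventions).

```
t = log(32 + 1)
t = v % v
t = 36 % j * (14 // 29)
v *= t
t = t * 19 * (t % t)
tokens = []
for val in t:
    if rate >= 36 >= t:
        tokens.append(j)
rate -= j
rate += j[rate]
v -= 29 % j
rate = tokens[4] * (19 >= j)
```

tokens = [j for val in t if rate >= 36 and 36 >= t]

Transformed code:
t = log(32 + 1)
t = v % v
t = 36 % j * (14 // 29)
v *= t
t = t * 19 * (t % t)
tokens = [j for val in t if rate >= 36 and 36 >= t]
rate -= j
rate += j[rate]
v -= 29 % j
rate = tokens[4] * (19 >= j)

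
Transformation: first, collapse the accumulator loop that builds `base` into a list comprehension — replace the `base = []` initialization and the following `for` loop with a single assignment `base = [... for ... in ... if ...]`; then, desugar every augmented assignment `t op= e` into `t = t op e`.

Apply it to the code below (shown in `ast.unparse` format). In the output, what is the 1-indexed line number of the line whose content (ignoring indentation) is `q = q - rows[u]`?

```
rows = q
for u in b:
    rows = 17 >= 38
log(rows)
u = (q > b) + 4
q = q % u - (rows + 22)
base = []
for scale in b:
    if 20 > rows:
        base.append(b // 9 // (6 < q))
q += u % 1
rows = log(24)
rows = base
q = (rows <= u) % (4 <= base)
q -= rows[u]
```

12

Transformed code:
rows = q
for u in b:
    rows = 17 >= 38
log(rows)
u = (q > b) + 4
q = q % u - (rows + 22)
base = [b // 9 // (6 < q) for scale in b if 20 > rows]
q = q + u % 1
rows = log(24)
rows = base
q = (rows <= u) % (4 <= base)
q = q - rows[u]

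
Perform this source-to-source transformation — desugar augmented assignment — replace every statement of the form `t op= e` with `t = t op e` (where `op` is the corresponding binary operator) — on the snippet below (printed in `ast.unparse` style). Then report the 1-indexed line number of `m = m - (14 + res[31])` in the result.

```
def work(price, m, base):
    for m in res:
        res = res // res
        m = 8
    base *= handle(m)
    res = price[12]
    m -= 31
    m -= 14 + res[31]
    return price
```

Transformed code:
def work(price, m, base):
    for m in res:
        res = res // res
        m = 8
    base = base * handle(m)
    res = price[12]
    m = m - 31
    m = m - (14 + res[31])
    return price

8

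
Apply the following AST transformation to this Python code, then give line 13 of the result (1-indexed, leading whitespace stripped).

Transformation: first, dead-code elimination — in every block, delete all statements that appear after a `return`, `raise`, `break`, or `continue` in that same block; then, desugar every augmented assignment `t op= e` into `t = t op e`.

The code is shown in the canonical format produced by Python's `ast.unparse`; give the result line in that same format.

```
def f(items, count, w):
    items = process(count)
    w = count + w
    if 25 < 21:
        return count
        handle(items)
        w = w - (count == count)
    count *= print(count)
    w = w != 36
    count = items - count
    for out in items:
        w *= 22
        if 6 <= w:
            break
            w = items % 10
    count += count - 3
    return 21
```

count = count + (count - 3)

Transformed code:
def f(items, count, w):
    items = process(count)
    w = count + w
    if 25 < 21:
        return count
    count = count * print(count)
    w = w != 36
    count = items - count
    for out in items:
        w = w * 22
        if 6 <= w:
            break
    count = count + (count - 3)
    return 21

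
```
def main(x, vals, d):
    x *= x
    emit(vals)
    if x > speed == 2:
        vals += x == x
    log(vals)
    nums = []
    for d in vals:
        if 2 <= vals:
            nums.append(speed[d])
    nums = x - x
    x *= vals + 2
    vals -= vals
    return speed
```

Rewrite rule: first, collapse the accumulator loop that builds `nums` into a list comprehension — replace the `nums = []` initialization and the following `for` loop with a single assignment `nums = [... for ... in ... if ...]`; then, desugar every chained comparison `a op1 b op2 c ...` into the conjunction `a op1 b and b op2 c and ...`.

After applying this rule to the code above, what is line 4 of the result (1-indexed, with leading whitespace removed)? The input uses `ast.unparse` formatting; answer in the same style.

if x > speed and speed == 2:

Transformed code:
def main(x, vals, d):
    x *= x
    emit(vals)
    if x > speed and speed == 2:
        vals += x == x
    log(vals)
    nums = [speed[d] for d in vals if 2 <= vals]
    nums = x - x
    x *= vals + 2
    vals -= vals
    return speed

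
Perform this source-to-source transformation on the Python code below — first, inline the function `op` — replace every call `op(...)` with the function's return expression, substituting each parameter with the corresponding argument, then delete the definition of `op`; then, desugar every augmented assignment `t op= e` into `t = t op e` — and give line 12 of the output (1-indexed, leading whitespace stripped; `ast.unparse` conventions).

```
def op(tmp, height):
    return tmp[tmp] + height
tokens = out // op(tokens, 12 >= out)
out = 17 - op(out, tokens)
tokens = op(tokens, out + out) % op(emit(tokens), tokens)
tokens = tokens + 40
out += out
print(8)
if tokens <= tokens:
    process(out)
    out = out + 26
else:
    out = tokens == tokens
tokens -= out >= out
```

Transformed code:
tokens = out // (tokens[tokens] + (12 >= out))
out = 17 - (out[out] + tokens)
tokens = (tokens[tokens] + (out + out)) % (emit(tokens)[emit(tokens)] + tokens)
tokens = tokens + 40
out = out + out
print(8)
if tokens <= tokens:
    process(out)
    out = out + 26
else:
    out = tokens == tokens
tokens = tokens - (out >= out)

tokens = tokens - (out >= out)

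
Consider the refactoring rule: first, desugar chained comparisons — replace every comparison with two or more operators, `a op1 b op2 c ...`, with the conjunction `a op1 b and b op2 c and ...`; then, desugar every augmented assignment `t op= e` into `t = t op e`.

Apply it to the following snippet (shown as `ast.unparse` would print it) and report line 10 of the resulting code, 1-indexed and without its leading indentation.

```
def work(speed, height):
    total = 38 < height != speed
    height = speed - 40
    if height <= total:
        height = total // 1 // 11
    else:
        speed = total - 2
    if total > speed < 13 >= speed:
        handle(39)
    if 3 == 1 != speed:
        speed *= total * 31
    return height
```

Transformed code:
def work(speed, height):
    total = 38 < height and height != speed
    height = speed - 40
    if height <= total:
        height = total // 1 // 11
    else:
        speed = total - 2
    if total > speed and speed < 13 and (13 >= speed):
        handle(39)
    if 3 == 1 and 1 != speed:
        speed = speed * (total * 31)
    return height

if 3 == 1 and 1 != speed:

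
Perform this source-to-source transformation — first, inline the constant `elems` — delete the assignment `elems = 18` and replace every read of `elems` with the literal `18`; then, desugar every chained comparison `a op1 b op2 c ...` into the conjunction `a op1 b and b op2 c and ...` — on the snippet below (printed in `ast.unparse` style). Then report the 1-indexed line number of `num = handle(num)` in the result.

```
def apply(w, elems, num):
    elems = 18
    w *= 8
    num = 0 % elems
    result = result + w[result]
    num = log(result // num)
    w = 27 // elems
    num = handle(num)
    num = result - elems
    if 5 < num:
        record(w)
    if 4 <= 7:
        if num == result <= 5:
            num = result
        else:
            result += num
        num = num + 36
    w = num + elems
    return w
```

7

Transformed code:
def apply(w, elems, num):
    w *= 8
    num = 0 % 18
    result = result + w[result]
    num = log(result // num)
    w = 27 // 18
    num = handle(num)
    num = result - 18
    if 5 < num:
        record(w)
    if 4 <= 7:
        if num == result and result <= 5:
            num = result
        else:
            result += num
        num = num + 36
    w = num + 18
    return w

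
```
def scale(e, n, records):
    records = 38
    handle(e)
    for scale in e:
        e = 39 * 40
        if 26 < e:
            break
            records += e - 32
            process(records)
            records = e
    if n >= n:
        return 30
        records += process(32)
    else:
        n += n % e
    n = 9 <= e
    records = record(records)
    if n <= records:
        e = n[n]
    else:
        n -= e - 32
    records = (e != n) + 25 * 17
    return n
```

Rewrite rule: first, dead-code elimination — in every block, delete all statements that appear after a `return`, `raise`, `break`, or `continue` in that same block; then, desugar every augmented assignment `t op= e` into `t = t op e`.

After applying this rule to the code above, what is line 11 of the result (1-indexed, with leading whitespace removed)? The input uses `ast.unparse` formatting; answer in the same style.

n = n + n % e

Transformed code:
def scale(e, n, records):
    records = 38
    handle(e)
    for scale in e:
        e = 39 * 40
        if 26 < e:
            break
    if n >= n:
        return 30
    else:
        n = n + n % e
    n = 9 <= e
    records = record(records)
    if n <= records:
        e = n[n]
    else:
        n = n - (e - 32)
    records = (e != n) + 25 * 17
    return n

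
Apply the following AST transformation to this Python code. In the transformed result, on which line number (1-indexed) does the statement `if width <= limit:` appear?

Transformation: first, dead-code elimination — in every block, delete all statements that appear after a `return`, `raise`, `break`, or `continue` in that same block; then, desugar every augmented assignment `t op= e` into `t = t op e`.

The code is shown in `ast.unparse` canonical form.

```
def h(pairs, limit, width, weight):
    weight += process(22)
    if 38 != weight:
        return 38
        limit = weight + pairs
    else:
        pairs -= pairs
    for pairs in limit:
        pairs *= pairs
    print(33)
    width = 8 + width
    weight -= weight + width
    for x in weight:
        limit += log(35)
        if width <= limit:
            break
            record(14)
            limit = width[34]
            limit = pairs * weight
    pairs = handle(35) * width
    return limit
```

14

Transformed code:
def h(pairs, limit, width, weight):
    weight = weight + process(22)
    if 38 != weight:
        return 38
    else:
        pairs = pairs - pairs
    for pairs in limit:
        pairs = pairs * pairs
    print(33)
    width = 8 + width
    weight = weight - (weight + width)
    for x in weight:
        limit = limit + log(35)
        if width <= limit:
            break
    pairs = handle(35) * width
    return limit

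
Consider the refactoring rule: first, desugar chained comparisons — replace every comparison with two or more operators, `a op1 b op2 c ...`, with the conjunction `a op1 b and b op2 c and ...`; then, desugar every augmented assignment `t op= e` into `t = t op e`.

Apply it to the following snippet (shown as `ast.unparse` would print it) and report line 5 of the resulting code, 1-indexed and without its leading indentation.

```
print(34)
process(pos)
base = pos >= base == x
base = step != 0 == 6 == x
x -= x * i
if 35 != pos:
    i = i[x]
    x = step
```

x = x - x * i

Transformed code:
print(34)
process(pos)
base = pos >= base and base == x
base = step != 0 and 0 == 6 and (6 == x)
x = x - x * i
if 35 != pos:
    i = i[x]
    x = step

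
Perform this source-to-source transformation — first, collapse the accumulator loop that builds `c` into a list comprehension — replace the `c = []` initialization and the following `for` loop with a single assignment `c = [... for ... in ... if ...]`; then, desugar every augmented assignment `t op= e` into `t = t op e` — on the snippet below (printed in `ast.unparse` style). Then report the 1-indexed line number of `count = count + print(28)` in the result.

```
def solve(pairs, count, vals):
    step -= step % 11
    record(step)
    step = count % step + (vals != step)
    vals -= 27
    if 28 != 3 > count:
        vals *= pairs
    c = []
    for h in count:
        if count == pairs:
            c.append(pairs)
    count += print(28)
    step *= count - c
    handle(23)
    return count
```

Transformed code:
def solve(pairs, count, vals):
    step = step - step % 11
    record(step)
    step = count % step + (vals != step)
    vals = vals - 27
    if 28 != 3 > count:
        vals = vals * pairs
    c = [pairs for h in count if count == pairs]
    count = count + print(28)
    step = step * (count - c)
    handle(23)
    return count

9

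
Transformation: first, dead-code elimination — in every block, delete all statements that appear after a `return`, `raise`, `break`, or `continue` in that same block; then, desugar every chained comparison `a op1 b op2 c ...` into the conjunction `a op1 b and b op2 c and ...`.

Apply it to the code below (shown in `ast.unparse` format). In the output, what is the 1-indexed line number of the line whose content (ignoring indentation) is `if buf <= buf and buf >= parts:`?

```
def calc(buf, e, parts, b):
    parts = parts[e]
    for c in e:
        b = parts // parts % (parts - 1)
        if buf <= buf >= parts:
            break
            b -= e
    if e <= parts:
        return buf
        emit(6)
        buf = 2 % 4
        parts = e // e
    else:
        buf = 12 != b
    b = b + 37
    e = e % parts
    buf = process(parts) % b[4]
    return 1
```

Transformed code:
def calc(buf, e, parts, b):
    parts = parts[e]
    for c in e:
        b = parts // parts % (parts - 1)
        if buf <= buf and buf >= parts:
            break
    if e <= parts:
        return buf
    else:
        buf = 12 != b
    b = b + 37
    e = e % parts
    buf = process(parts) % b[4]
    return 1

5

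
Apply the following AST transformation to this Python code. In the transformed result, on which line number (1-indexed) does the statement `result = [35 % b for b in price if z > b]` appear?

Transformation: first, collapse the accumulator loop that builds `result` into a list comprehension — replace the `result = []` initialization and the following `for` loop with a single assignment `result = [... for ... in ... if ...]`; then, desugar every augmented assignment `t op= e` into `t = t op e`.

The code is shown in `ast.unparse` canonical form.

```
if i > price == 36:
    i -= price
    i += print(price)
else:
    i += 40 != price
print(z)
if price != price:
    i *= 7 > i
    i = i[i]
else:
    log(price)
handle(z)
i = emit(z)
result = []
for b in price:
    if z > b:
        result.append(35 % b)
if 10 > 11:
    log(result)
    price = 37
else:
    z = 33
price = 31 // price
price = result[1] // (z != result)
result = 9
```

Transformed code:
if i > price == 36:
    i = i - price
    i = i + print(price)
else:
    i = i + (40 != price)
print(z)
if price != price:
    i = i * (7 > i)
    i = i[i]
else:
    log(price)
handle(z)
i = emit(z)
result = [35 % b for b in price if z > b]
if 10 > 11:
    log(result)
    price = 37
else:
    z = 33
price = 31 // price
price = result[1] // (z != result)
result = 9

14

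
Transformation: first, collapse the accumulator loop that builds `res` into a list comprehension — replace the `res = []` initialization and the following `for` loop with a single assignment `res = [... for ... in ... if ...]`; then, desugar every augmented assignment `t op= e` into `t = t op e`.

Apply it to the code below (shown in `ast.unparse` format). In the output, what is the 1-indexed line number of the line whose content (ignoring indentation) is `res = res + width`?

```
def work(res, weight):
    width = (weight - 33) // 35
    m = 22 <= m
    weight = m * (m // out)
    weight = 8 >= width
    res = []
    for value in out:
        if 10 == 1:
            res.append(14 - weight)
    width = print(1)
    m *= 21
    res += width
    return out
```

9

Transformed code:
def work(res, weight):
    width = (weight - 33) // 35
    m = 22 <= m
    weight = m * (m // out)
    weight = 8 >= width
    res = [14 - weight for value in out if 10 == 1]
    width = print(1)
    m = m * 21
    res = res + width
    return out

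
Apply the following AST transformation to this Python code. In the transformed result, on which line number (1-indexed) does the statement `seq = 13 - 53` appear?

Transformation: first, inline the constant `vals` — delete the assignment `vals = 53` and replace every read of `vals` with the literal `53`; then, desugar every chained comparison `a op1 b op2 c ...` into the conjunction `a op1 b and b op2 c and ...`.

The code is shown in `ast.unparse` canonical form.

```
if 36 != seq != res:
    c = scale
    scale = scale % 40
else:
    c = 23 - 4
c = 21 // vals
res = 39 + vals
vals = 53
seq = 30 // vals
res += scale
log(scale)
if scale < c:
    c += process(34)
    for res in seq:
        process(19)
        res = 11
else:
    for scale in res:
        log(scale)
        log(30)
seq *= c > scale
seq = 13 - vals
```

21

Transformed code:
if 36 != seq and seq != res:
    c = scale
    scale = scale % 40
else:
    c = 23 - 4
c = 21 // 53
res = 39 + 53
seq = 30 // 53
res += scale
log(scale)
if scale < c:
    c += process(34)
    for res in seq:
        process(19)
        res = 11
else:
    for scale in res:
        log(scale)
        log(30)
seq *= c > scale
seq = 13 - 53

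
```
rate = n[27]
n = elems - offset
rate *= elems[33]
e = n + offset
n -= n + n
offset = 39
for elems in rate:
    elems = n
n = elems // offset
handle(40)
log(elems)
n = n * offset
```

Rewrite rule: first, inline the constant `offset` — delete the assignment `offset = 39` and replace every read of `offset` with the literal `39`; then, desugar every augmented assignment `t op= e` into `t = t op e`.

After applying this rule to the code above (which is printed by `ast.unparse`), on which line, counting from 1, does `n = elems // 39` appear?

Transformed code:
rate = n[27]
n = elems - 39
rate = rate * elems[33]
e = n + 39
n = n - (n + n)
for elems in rate:
    elems = n
n = elems // 39
handle(40)
log(elems)
n = n * 39

8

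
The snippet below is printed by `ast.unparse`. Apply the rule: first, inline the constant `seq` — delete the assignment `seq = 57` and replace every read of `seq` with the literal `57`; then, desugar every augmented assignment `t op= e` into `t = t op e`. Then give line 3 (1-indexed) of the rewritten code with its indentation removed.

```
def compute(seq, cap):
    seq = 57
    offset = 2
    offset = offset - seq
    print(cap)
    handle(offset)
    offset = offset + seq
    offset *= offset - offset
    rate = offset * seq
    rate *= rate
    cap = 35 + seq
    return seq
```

offset = offset - 57

Transformed code:
def compute(seq, cap):
    offset = 2
    offset = offset - 57
    print(cap)
    handle(offset)
    offset = offset + 57
    offset = offset * (offset - offset)
    rate = offset * 57
    rate = rate * rate
    cap = 35 + 57
    return 57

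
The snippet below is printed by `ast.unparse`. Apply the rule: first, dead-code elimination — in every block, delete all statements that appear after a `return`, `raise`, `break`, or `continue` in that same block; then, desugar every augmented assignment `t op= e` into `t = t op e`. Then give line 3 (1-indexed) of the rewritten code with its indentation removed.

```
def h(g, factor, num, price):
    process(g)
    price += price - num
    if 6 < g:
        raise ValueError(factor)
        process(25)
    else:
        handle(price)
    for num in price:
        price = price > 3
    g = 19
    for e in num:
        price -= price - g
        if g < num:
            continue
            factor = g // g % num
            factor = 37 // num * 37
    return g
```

price = price + (price - num)

Transformed code:
def h(g, factor, num, price):
    process(g)
    price = price + (price - num)
    if 6 < g:
        raise ValueError(factor)
    else:
        handle(price)
    for num in price:
        price = price > 3
    g = 19
    for e in num:
        price = price - (price - g)
        if g < num:
            continue
    return g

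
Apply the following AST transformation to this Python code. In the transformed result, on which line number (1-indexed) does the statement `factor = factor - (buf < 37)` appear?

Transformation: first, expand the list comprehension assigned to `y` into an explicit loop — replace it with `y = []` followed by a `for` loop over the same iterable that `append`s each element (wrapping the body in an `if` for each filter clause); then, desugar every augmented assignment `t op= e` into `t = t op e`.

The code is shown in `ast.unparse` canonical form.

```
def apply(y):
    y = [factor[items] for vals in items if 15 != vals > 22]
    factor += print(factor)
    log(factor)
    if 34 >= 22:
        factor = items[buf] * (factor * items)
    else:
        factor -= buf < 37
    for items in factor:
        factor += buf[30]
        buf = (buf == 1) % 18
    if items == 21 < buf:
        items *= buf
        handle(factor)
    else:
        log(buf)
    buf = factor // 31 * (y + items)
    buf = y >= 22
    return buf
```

Transformed code:
def apply(y):
    y = []
    for vals in items:
        if 15 != vals > 22:
            y.append(factor[items])
    factor = factor + print(factor)
    log(factor)
    if 34 >= 22:
        factor = items[buf] * (factor * items)
    else:
        factor = factor - (buf < 37)
    for items in factor:
        factor = factor + buf[30]
        buf = (buf == 1) % 18
    if items == 21 < buf:
        items = items * buf
        handle(factor)
    else:
        log(buf)
    buf = factor // 31 * (y + items)
    buf = y >= 22
    return buf

11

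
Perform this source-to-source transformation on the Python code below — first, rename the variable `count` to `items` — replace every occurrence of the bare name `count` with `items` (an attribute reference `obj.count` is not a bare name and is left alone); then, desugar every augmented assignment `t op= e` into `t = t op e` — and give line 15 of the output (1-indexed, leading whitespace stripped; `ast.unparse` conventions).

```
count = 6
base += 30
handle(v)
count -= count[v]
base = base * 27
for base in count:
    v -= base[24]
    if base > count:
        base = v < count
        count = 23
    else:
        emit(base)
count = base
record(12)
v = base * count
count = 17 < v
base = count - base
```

Transformed code:
items = 6
base = base + 30
handle(v)
items = items - items[v]
base = base * 27
for base in items:
    v = v - base[24]
    if base > items:
        base = v < items
        items = 23
    else:
        emit(base)
items = base
record(12)
v = base * items
items = 17 < v
base = items - base

v = base * items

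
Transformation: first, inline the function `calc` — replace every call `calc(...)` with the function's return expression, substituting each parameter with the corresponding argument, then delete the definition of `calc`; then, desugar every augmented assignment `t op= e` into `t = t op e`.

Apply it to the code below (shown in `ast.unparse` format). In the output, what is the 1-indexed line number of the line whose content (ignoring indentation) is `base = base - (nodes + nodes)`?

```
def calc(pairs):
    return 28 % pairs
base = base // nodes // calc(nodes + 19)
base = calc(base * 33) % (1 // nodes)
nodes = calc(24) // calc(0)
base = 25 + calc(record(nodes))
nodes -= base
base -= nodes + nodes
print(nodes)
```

6

Transformed code:
base = base // nodes // (28 % (nodes + 19))
base = 28 % (base * 33) % (1 // nodes)
nodes = 28 % 24 // (28 % 0)
base = 25 + 28 % record(nodes)
nodes = nodes - base
base = base - (nodes + nodes)
print(nodes)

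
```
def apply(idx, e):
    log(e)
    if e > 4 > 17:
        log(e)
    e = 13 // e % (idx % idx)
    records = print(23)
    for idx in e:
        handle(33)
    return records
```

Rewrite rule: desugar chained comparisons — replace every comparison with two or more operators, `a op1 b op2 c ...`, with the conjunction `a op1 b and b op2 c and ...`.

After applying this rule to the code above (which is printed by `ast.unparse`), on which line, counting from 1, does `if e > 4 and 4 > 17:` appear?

3

Transformed code:
def apply(idx, e):
    log(e)
    if e > 4 and 4 > 17:
        log(e)
    e = 13 // e % (idx % idx)
    records = print(23)
    for idx in e:
        handle(33)
    return records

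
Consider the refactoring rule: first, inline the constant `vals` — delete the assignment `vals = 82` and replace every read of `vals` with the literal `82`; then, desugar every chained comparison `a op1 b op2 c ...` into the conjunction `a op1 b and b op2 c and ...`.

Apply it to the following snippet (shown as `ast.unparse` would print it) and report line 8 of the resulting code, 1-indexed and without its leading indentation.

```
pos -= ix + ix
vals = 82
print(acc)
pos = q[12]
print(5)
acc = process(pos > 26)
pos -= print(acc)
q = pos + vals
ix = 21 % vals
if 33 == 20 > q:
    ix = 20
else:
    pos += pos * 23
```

ix = 21 % 82

Transformed code:
pos -= ix + ix
print(acc)
pos = q[12]
print(5)
acc = process(pos > 26)
pos -= print(acc)
q = pos + 82
ix = 21 % 82
if 33 == 20 and 20 > q:
    ix = 20
else:
    pos += pos * 23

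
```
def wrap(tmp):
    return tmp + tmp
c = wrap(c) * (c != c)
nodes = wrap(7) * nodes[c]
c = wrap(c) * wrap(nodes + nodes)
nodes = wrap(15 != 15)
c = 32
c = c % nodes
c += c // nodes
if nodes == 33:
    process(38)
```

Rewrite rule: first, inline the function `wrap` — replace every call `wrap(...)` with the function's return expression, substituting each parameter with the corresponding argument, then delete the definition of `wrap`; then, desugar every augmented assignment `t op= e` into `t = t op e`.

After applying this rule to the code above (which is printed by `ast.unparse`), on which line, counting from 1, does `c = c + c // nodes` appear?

Transformed code:
c = (c + c) * (c != c)
nodes = (7 + 7) * nodes[c]
c = (c + c) * (nodes + nodes + (nodes + nodes))
nodes = (15 != 15) + (15 != 15)
c = 32
c = c % nodes
c = c + c // nodes
if nodes == 33:
    process(38)

7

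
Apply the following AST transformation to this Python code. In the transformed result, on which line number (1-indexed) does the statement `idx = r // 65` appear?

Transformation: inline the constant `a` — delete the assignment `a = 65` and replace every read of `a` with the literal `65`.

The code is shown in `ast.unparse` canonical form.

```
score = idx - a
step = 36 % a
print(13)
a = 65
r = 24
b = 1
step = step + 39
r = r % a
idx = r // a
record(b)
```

Transformed code:
score = idx - 65
step = 36 % 65
print(13)
r = 24
b = 1
step = step + 39
r = r % 65
idx = r // 65
record(b)

8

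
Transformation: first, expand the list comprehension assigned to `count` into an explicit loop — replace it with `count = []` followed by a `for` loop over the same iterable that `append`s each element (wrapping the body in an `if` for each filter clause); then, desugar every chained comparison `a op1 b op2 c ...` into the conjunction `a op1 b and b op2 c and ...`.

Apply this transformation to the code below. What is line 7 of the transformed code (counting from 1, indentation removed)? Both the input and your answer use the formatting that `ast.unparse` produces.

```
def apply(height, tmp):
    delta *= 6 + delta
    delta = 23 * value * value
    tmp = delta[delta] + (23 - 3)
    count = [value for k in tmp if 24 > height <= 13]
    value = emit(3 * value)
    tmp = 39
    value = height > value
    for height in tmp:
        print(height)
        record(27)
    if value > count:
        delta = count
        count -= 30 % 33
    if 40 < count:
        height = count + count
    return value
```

if 24 > height and height <= 13:

Transformed code:
def apply(height, tmp):
    delta *= 6 + delta
    delta = 23 * value * value
    tmp = delta[delta] + (23 - 3)
    count = []
    for k in tmp:
        if 24 > height and height <= 13:
            count.append(value)
    value = emit(3 * value)
    tmp = 39
    value = height > value
    for height in tmp:
        print(height)
        record(27)
    if value > count:
        delta = count
        count -= 30 % 33
    if 40 < count:
        height = count + count
    return value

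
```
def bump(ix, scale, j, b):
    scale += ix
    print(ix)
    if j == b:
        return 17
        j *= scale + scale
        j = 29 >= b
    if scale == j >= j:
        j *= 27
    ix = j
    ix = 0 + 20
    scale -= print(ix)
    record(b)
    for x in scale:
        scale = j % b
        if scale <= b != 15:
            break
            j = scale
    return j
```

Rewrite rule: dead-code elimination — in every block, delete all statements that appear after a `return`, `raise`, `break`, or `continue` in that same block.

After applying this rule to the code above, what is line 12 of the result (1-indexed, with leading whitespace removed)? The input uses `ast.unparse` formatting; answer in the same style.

Transformed code:
def bump(ix, scale, j, b):
    scale += ix
    print(ix)
    if j == b:
        return 17
    if scale == j >= j:
        j *= 27
    ix = j
    ix = 0 + 20
    scale -= print(ix)
    record(b)
    for x in scale:
        scale = j % b
        if scale <= b != 15:
            break
    return j

for x in scale:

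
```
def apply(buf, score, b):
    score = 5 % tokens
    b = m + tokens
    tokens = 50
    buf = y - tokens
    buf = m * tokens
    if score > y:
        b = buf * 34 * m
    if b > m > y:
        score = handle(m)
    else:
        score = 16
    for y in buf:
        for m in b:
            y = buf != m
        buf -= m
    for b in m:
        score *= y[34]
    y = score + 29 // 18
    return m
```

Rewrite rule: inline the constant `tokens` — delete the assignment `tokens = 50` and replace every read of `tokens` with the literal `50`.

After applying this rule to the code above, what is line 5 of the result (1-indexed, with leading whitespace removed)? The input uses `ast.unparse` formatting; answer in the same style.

buf = m * 50

Transformed code:
def apply(buf, score, b):
    score = 5 % 50
    b = m + 50
    buf = y - 50
    buf = m * 50
    if score > y:
        b = buf * 34 * m
    if b > m > y:
        score = handle(m)
    else:
        score = 16
    for y in buf:
        for m in b:
            y = buf != m
        buf -= m
    for b in m:
        score *= y[34]
    y = score + 29 // 18
    return m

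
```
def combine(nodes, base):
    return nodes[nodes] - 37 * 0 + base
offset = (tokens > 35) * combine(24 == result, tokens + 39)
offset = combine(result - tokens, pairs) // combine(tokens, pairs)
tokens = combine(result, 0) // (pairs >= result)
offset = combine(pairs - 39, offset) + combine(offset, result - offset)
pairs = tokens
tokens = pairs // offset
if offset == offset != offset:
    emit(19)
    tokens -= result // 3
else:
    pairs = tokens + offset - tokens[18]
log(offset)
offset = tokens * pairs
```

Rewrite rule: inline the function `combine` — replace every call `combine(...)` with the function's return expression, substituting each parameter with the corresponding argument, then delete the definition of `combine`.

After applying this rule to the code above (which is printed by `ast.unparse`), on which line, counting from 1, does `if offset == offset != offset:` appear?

7

Transformed code:
offset = (tokens > 35) * ((24 == result)[24 == result] - 37 * 0 + (tokens + 39))
offset = ((result - tokens)[result - tokens] - 37 * 0 + pairs) // (tokens[tokens] - 37 * 0 + pairs)
tokens = (result[result] - 37 * 0 + 0) // (pairs >= result)
offset = (pairs - 39)[pairs - 39] - 37 * 0 + offset + (offset[offset] - 37 * 0 + (result - offset))
pairs = tokens
tokens = pairs // offset
if offset == offset != offset:
    emit(19)
    tokens -= result // 3
else:
    pairs = tokens + offset - tokens[18]
log(offset)
offset = tokens * pairs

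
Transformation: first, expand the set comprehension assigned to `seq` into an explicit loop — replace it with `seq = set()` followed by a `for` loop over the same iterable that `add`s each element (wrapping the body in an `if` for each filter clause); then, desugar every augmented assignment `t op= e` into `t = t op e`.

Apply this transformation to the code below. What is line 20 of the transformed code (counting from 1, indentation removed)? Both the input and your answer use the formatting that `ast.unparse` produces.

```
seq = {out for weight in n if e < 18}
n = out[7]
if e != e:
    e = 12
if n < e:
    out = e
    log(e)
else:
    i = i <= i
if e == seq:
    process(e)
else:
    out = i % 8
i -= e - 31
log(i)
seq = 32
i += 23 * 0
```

Transformed code:
seq = set()
for weight in n:
    if e < 18:
        seq.add(out)
n = out[7]
if e != e:
    e = 12
if n < e:
    out = e
    log(e)
else:
    i = i <= i
if e == seq:
    process(e)
else:
    out = i % 8
i = i - (e - 31)
log(i)
seq = 32
i = i + 23 * 0

i = i + 23 * 0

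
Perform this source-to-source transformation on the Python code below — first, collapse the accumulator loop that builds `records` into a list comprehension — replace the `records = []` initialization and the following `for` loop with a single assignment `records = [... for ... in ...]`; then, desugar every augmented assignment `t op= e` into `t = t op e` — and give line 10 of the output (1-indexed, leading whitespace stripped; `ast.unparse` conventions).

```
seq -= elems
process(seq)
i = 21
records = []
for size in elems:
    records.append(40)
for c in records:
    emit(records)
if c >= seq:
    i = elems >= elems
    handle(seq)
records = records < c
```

Transformed code:
seq = seq - elems
process(seq)
i = 21
records = [40 for size in elems]
for c in records:
    emit(records)
if c >= seq:
    i = elems >= elems
    handle(seq)
records = records < c

records = records < c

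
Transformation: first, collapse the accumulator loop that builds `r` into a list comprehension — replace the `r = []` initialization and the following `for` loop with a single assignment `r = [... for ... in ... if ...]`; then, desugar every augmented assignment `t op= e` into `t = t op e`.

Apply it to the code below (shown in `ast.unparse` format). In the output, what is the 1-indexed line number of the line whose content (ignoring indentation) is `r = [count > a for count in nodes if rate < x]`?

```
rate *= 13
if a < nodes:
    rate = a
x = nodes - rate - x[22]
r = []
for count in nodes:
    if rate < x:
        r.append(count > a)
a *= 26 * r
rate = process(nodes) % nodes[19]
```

5

Transformed code:
rate = rate * 13
if a < nodes:
    rate = a
x = nodes - rate - x[22]
r = [count > a for count in nodes if rate < x]
a = a * (26 * r)
rate = process(nodes) % nodes[19]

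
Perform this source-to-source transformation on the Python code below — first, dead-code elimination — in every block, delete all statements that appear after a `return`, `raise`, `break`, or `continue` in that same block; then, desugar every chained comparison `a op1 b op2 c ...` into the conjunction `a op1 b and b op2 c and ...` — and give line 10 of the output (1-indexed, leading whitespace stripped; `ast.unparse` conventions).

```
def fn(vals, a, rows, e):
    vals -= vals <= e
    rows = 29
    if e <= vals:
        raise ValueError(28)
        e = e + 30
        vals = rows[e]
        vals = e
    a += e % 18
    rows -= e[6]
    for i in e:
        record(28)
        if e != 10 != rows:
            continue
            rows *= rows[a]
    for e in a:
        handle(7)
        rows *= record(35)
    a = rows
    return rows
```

Transformed code:
def fn(vals, a, rows, e):
    vals -= vals <= e
    rows = 29
    if e <= vals:
        raise ValueError(28)
    a += e % 18
    rows -= e[6]
    for i in e:
        record(28)
        if e != 10 and 10 != rows:
            continue
    for e in a:
        handle(7)
        rows *= record(35)
    a = rows
    return rows

if e != 10 and 10 != rows:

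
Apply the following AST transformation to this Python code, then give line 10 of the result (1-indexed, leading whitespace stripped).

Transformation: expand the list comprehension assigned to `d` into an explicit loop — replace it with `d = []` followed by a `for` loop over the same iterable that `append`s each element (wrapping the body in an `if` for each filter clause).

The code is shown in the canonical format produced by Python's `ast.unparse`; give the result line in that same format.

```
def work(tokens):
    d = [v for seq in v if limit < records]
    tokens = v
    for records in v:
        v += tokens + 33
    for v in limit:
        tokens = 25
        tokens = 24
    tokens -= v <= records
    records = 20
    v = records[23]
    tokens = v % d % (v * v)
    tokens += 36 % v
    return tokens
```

tokens = 25

Transformed code:
def work(tokens):
    d = []
    for seq in v:
        if limit < records:
            d.append(v)
    tokens = v
    for records in v:
        v += tokens + 33
    for v in limit:
        tokens = 25
        tokens = 24
    tokens -= v <= records
    records = 20
    v = records[23]
    tokens = v % d % (v * v)
    tokens += 36 % v
    return tokens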